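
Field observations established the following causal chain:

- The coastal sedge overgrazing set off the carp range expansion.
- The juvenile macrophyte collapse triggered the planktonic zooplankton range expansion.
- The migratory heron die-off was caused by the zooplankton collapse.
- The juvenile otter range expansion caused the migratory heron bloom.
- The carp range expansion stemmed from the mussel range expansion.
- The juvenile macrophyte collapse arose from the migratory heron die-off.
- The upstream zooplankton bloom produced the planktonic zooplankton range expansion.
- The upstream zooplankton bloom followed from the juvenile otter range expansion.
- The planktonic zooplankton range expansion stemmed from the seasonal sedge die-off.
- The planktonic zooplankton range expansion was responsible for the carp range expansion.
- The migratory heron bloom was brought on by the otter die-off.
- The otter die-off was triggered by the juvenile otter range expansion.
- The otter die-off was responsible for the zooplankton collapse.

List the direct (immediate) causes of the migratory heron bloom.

the juvenile otter range expansion, the otter die-off → the migratory heron bloom with nothing further upstream stated.

the juvenile otter range expansion, the otter die-off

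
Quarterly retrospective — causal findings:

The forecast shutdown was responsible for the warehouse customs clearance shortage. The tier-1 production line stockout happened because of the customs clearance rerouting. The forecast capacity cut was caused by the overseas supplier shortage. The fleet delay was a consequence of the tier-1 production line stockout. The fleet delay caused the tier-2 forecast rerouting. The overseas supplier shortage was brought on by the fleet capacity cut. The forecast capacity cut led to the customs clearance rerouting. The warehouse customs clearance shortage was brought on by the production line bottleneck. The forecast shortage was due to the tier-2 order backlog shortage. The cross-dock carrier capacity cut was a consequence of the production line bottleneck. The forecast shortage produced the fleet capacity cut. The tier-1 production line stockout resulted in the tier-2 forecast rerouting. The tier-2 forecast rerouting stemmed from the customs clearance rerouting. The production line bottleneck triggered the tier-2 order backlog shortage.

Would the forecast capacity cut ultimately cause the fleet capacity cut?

The forecast capacity cut leads to the customs clearance rerouting, the tier-1 production line stockout, the fleet delay, the tier-2 forecast rerouting; the fleet capacity cut is not among them.

No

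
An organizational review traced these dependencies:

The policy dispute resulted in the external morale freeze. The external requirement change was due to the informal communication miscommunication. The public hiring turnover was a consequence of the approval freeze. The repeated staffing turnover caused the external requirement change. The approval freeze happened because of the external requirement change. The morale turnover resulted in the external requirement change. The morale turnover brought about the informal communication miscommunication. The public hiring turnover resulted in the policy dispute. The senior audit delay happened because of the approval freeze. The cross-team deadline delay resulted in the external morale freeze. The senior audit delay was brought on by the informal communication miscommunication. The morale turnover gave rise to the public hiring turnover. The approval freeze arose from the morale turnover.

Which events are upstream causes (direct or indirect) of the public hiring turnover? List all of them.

Immediate causes of the public hiring turnover: the morale turnover, the approval freeze.
Further upstream: the repeated staffing turnover, the informal communication miscommunication, the external requirement change.

the approval freeze, the external requirement change, the informal communication miscommunication, the morale turnover, the repeated staffing turnover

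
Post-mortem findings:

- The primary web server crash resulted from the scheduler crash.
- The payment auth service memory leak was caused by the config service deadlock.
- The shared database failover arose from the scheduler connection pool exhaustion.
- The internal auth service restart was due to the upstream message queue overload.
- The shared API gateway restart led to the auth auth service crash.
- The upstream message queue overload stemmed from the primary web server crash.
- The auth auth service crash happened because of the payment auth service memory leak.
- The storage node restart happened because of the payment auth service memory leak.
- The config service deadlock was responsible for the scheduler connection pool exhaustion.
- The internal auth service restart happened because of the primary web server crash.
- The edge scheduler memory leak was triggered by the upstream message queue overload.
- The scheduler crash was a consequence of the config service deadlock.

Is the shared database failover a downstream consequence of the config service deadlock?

Yes

There is a causal chain: the config service deadlock → the scheduler connection pool exhaustion → the shared database failover.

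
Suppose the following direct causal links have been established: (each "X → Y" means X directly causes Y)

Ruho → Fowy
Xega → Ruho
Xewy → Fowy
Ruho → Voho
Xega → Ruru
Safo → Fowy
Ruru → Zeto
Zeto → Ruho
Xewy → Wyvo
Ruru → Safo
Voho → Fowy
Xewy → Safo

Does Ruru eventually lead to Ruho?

There is a causal chain: Ruru → Zeto → Ruho.

Yes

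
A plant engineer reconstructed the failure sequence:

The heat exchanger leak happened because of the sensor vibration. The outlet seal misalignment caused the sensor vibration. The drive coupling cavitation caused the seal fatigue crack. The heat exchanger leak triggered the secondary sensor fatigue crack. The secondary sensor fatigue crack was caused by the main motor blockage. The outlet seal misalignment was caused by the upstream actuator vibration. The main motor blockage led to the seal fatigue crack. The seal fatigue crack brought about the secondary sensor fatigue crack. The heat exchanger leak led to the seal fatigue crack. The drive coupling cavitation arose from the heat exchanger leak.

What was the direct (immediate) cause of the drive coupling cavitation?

the heat exchanger leak

Upstream contributors include the upstream actuator vibration, the outlet seal misalignment, the sensor vibration, but only the heat exchanger leak feeds directly into the drive coupling cavitation.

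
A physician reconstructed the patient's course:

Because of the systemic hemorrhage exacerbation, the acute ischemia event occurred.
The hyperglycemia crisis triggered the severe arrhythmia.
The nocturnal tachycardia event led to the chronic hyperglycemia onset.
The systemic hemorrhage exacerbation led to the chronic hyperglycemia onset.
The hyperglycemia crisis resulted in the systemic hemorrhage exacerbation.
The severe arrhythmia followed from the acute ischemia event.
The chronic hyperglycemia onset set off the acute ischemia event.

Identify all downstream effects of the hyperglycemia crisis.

the acute ischemia event, the chronic hyperglycemia onset, the severe arrhythmia, the systemic hemorrhage exacerbation

Direct effects: the systemic hemorrhage exacerbation, the severe arrhythmia.
2 steps out: the chronic hyperglycemia onset, the acute ischemia event.
Not reachable from it: the nocturnal tachycardia event.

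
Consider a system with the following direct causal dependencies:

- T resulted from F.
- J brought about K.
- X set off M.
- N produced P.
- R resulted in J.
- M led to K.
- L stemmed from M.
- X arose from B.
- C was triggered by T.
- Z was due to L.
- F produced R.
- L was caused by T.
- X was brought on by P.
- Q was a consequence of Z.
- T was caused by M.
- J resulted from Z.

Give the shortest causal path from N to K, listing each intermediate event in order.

N → P → X → M → K

N → P
P → X
X → M
M → K
Length: 4 steps.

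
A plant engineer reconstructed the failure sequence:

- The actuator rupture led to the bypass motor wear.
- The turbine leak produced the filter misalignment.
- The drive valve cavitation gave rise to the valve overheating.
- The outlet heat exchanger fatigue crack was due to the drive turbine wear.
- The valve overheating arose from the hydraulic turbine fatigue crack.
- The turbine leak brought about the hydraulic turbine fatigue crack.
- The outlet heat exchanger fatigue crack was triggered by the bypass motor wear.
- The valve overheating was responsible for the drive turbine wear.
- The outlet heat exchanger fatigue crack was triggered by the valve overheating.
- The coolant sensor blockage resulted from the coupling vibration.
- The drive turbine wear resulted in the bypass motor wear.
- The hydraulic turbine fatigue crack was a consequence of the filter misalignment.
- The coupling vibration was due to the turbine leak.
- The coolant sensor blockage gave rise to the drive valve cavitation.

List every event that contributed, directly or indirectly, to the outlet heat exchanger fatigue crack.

Immediate causes of the outlet heat exchanger fatigue crack: the valve overheating, the drive turbine wear, the bypass motor wear.
Further upstream: the turbine leak, the coupling vibration, the filter misalignment, the hydraulic turbine fatigue crack, the coolant sensor blockage, the drive valve cavitation, the actuator rupture.

the actuator rupture, the bypass motor wear, the coolant sensor blockage, the coupling vibration, the drive turbine wear, the drive valve cavitation, the filter misalignment, the hydraulic turbine fatigue crack, the turbine leak, the valve overheating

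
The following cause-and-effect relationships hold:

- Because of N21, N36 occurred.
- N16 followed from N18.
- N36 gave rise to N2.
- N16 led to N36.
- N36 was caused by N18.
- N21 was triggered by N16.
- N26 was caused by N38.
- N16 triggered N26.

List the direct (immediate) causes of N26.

Upstream contributors include N18, but only N16, N38 feed directly into N26.

N16, N38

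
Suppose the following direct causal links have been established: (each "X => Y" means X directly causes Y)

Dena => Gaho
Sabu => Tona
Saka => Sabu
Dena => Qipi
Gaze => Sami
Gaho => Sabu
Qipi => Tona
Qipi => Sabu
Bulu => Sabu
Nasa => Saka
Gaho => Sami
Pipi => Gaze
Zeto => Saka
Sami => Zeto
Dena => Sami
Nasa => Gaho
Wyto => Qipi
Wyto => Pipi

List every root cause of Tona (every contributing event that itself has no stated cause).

Bulu, Dena, Nasa, Wyto

Tracing upstream from Tona: Tona ← Qipi ← Dena.
A separate upstream branch: Tona ← Qipi ← Wyto.
A separate upstream branch: Tona ← Sabu ← Gaho ← Nasa.
A separate upstream branch: Tona ← Sabu ← Bulu.
Each of those chain origins has no stated cause.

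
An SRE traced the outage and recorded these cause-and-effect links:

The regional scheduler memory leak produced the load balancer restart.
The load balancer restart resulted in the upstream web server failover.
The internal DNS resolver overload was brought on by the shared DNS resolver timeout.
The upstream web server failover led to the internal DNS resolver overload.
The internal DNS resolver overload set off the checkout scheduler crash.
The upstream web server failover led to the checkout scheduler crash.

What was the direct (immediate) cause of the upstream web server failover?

the load balancer restart

Upstream contributors include the regional scheduler memory leak, but only the load balancer restart feeds directly into the upstream web server failover.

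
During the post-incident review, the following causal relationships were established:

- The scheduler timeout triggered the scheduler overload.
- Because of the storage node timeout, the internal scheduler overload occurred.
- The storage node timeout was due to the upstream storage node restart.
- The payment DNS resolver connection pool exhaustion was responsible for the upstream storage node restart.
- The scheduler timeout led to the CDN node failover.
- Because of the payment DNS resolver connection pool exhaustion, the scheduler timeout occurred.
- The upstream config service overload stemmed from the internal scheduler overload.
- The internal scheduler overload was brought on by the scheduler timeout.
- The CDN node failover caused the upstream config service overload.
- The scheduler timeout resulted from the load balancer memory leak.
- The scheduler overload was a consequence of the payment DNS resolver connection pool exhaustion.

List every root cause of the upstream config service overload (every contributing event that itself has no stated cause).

the load balancer memory leak, the payment DNS resolver connection pool exhaustion

Tracing upstream from the upstream config service overload: the upstream config service overload ← the CDN node failover ← the scheduler timeout ← the payment DNS resolver connection pool exhaustion.
A separate upstream branch: the upstream config service overload ← the CDN node failover ← the scheduler timeout ← the load balancer memory leak.
Each of those chain origins has no stated cause.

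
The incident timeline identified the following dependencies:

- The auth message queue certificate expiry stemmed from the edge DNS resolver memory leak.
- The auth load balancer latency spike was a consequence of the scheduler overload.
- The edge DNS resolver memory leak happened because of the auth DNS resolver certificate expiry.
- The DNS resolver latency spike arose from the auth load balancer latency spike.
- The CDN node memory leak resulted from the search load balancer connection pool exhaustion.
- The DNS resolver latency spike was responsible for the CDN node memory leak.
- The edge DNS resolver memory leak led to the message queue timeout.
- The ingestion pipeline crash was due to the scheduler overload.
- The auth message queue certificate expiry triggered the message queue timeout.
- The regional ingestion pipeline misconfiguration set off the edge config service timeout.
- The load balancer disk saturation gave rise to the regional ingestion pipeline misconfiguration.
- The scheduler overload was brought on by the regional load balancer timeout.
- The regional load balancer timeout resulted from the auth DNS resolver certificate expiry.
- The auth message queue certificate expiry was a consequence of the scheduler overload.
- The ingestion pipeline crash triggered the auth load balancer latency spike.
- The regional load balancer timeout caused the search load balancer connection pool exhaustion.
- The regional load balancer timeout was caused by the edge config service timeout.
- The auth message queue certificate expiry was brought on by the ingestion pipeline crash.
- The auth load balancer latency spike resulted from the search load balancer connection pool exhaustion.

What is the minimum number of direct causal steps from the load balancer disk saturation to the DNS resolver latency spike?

6

Shortest chain: the load balancer disk saturation → the regional ingestion pipeline misconfiguration → the edge config service timeout → the regional load balancer timeout → the search load balancer connection pool exhaustion → the auth load balancer latency spike → the DNS resolver latency spike.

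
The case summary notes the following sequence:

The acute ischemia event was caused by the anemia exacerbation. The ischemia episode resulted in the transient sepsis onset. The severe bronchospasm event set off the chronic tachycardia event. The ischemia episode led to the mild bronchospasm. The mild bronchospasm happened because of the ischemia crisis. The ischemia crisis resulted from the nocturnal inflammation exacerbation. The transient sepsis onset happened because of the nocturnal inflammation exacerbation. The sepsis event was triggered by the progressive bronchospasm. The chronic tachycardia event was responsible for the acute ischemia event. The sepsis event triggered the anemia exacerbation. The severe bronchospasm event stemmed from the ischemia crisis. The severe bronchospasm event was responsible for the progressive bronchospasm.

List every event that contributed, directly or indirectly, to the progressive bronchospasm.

the ischemia crisis, the nocturnal inflammation exacerbation, the severe bronchospasm event

Immediate cause of the progressive bronchospasm: the severe bronchospasm event.
Further upstream: the nocturnal inflammation exacerbation, the ischemia crisis.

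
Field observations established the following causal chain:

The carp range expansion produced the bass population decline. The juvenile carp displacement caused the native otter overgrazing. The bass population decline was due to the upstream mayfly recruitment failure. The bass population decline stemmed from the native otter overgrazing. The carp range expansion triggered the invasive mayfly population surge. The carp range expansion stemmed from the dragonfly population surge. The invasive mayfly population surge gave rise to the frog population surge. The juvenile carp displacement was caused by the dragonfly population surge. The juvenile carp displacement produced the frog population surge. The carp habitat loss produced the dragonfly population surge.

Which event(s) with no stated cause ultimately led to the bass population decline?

the carp habitat loss, the upstream mayfly recruitment failure

Tracing upstream from the bass population decline: the bass population decline ← the carp range expansion ← the dragonfly population surge ← the carp habitat loss.
A separate upstream branch: the bass population decline ← the upstream mayfly recruitment failure.
Each of those chain origins has no stated cause.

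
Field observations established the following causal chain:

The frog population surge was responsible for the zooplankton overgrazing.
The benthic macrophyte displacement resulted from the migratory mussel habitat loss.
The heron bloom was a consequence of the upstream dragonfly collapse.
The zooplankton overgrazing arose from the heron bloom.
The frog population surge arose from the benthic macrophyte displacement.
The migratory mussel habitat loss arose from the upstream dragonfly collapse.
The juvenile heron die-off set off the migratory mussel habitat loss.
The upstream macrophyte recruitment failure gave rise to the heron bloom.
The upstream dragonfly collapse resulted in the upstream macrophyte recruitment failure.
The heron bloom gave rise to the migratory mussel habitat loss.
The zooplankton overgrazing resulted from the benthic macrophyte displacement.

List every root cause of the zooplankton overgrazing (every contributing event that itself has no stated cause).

Tracing upstream from the zooplankton overgrazing: the zooplankton overgrazing ← the heron bloom ← the upstream dragonfly collapse.
A separate upstream branch: the zooplankton overgrazing ← the benthic macrophyte displacement ← the migratory mussel habitat loss ← the juvenile heron die-off.
Each of those chain origins has no stated cause.

the juvenile heron die-off, the upstream dragonfly collapse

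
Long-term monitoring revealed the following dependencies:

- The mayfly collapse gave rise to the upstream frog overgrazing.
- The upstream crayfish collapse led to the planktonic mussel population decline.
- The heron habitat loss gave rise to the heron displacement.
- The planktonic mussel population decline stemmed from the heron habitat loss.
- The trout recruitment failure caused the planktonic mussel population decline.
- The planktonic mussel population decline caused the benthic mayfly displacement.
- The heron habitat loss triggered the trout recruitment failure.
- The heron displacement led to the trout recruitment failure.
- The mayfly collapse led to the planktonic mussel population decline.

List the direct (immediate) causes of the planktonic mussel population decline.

Upstream contributors include the heron displacement, but only the heron habitat loss, the mayfly collapse, the trout recruitment failure, the upstream crayfish collapse feed directly into the planktonic mussel population decline.

the heron habitat loss, the mayfly collapse, the trout recruitment failure, the upstream crayfish collapse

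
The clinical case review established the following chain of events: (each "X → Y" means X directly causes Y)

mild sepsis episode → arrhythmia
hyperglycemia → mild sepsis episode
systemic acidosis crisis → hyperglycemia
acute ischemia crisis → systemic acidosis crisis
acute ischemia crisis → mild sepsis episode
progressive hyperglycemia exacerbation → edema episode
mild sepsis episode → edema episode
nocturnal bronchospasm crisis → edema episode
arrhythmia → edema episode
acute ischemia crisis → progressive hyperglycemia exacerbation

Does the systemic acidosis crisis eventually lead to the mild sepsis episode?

There is a causal chain: the systemic acidosis crisis → the hyperglycemia → the mild sepsis episode.

Yes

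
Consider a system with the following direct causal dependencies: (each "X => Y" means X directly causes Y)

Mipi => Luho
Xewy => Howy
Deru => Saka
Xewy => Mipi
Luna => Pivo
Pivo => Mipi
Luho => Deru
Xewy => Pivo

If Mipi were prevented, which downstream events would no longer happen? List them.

Downstream of Mipi: Luho, Deru, Saka.

Deru, Luho, Saka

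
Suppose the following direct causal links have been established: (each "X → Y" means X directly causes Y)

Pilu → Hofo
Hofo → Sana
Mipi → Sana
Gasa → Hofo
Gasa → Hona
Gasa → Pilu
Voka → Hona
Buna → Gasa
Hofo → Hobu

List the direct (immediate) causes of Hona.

Gasa, Voka

Upstream contributors include Buna, but only Gasa, Voka feed directly into Hona.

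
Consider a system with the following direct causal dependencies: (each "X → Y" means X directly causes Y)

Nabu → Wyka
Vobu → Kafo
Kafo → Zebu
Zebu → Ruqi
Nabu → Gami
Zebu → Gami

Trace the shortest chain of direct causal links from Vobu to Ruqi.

Vobu → Kafo
Kafo → Zebu
Zebu → Ruqi
Length: 3 steps.

Vobu → Kafo → Zebu → Ruqi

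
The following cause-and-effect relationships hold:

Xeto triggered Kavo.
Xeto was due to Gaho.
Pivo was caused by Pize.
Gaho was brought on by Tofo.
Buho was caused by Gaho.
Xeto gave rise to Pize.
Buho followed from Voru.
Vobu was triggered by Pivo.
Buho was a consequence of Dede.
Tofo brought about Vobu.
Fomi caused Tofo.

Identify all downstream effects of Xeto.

Kavo, Pivo, Pize, Vobu

Direct effects: Kavo, Pize.
2 steps out: Pivo.
3 steps out: Vobu.
Not reachable from it: Fomi, Tofo, Gaho, Voru, Dede, Buho.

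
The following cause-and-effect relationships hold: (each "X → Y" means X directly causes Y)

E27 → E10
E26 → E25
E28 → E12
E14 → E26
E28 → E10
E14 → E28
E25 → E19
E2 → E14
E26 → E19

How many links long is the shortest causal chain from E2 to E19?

Shortest chain: E2 → E14 → E26 → E19.

3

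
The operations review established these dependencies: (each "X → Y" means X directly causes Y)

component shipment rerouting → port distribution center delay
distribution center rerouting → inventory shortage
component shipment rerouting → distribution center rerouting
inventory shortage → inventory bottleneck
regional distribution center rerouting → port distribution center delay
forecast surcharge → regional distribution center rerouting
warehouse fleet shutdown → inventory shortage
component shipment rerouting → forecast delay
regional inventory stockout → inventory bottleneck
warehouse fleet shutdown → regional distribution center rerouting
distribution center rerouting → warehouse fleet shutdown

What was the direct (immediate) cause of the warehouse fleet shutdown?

Upstream contributors include the component shipment rerouting, but only the distribution center rerouting feeds directly into the warehouse fleet shutdown.

the distribution center rerouting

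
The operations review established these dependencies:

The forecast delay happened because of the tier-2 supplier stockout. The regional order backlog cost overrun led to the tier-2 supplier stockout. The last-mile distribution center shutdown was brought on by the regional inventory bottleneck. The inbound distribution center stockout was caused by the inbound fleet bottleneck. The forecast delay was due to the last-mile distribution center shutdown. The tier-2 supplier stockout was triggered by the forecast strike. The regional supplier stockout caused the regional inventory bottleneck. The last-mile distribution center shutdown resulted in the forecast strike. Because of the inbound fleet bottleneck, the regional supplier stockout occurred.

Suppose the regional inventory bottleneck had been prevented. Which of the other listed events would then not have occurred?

the forecast strike, the last-mile distribution center shutdown

Downstream of the regional inventory bottleneck: the last-mile distribution center shutdown, the forecast strike, the tier-2 supplier stockout, the forecast delay.
Of those, still caused via another path: the tier-2 supplier stockout, the forecast delay.
The remainder have no surviving cause.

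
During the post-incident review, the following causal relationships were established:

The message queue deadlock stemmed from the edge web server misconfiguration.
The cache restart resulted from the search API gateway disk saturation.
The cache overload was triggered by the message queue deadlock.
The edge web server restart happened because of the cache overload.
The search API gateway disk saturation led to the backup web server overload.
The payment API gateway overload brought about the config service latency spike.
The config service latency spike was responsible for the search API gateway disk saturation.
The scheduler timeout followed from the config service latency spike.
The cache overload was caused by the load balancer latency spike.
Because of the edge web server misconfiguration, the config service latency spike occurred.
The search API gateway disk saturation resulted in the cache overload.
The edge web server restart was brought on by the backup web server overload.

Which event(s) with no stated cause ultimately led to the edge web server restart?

the edge web server misconfiguration, the load balancer latency spike, the payment API gateway overload

Tracing upstream from the edge web server restart: the edge web server restart ← the cache overload ← the message queue deadlock ← the edge web server misconfiguration.
A separate upstream branch: the edge web server restart ← the cache overload ← the search API gateway disk saturation ← the config service latency spike ← the payment API gateway overload.
A separate upstream branch: the edge web server restart ← the cache overload ← the load balancer latency spike.
Each of those chain origins has no stated cause.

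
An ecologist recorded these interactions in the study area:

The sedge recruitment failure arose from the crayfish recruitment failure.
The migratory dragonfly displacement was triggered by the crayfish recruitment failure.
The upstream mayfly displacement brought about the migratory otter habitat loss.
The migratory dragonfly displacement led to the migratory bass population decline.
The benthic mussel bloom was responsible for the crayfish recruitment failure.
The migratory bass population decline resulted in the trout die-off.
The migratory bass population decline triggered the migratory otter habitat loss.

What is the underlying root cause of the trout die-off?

Tracing upstream from the trout die-off: the trout die-off ← the migratory bass population decline ← the migratory dragonfly displacement ← the crayfish recruitment failure ← the benthic mussel bloom.
The benthic mussel bloom has no stated cause, so it is the root.

the benthic mussel bloom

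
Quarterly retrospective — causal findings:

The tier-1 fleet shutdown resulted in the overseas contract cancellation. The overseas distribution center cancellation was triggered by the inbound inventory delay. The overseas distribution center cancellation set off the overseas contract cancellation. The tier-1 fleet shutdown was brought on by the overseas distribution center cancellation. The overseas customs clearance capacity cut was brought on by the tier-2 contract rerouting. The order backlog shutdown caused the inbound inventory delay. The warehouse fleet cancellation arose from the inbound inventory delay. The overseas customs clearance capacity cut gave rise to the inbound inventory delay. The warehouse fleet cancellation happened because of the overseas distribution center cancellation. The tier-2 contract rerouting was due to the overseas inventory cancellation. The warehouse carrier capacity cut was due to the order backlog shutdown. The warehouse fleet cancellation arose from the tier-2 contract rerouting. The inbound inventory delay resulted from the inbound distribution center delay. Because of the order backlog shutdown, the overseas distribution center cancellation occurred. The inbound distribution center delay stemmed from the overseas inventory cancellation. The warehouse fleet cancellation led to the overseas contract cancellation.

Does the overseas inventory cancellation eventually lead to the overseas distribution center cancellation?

Yes

There is a causal chain: the overseas inventory cancellation → the inbound distribution center delay → the inbound inventory delay → the overseas distribution center cancellation.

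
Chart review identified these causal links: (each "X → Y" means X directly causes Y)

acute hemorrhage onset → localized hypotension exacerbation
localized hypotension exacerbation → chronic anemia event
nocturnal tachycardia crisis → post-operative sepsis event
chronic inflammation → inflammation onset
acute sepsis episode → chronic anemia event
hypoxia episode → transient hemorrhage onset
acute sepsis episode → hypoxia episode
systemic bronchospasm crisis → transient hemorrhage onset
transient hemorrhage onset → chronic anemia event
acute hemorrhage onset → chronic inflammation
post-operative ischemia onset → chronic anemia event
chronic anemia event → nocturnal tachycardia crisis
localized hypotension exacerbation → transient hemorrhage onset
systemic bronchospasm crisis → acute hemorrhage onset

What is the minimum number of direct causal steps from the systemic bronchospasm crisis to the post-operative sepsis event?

4

Shortest chain: the systemic bronchospasm crisis → the transient hemorrhage onset → the chronic anemia event → the nocturnal tachycardia crisis → the post-operative sepsis event.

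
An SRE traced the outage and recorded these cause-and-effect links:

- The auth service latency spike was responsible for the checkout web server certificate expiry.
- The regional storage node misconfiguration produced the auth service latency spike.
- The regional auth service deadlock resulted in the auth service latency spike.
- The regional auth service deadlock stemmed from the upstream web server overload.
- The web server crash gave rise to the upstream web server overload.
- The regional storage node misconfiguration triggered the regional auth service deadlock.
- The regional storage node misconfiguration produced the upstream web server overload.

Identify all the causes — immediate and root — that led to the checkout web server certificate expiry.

the auth service latency spike, the regional auth service deadlock, the regional storage node misconfiguration, the upstream web server overload, the web server crash

Immediate cause of the checkout web server certificate expiry: the auth service latency spike.
Further upstream: the regional storage node misconfiguration, the upstream web server overload, the regional auth service deadlock, the web server crash.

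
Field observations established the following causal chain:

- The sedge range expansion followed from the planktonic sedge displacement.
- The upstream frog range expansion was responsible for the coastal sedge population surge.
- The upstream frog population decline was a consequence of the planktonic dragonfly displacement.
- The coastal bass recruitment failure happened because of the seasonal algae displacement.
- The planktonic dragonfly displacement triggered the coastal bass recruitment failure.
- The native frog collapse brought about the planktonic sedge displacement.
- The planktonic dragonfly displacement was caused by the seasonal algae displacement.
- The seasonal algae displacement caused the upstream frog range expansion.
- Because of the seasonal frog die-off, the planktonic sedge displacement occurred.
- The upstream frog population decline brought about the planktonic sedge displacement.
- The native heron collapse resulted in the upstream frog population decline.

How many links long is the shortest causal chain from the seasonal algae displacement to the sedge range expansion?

Shortest chain: the seasonal algae displacement → the planktonic dragonfly displacement → the upstream frog population decline → the planktonic sedge displacement → the sedge range expansion.

4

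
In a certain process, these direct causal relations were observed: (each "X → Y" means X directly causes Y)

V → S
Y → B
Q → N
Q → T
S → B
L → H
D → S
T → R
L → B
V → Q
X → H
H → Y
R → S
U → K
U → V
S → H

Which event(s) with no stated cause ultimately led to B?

D, L, U, X

Tracing upstream from B: B ← S ← V ← U.
A separate upstream branch: B ← L.
A separate upstream branch: B ← S ← D.
A separate upstream branch: B ← Y ← H ← X.
Each of those chain origins has no stated cause.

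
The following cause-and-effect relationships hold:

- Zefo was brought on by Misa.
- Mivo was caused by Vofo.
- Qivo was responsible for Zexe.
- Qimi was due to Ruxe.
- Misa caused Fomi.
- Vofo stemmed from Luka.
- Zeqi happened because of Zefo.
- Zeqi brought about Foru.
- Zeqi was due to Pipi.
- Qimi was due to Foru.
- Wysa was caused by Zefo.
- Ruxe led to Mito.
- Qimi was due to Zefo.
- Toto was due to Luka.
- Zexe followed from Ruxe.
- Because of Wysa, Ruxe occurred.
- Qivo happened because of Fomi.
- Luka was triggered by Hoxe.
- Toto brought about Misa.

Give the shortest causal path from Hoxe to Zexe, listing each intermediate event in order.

Hoxe → Luka → Toto → Misa → Fomi → Qivo → Zexe

Hoxe → Luka
Luka → Toto
Toto → Misa
Misa → Fomi
Fomi → Qivo
Qivo → Zexe
Length: 6 steps.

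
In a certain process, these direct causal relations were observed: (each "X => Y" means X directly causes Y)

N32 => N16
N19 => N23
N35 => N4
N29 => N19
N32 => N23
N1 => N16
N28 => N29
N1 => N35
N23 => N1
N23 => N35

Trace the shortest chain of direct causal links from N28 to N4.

N28 → N29 → N19 → N23 → N35 → N4

N28 → N29
N29 → N19
N19 → N23
N23 → N35
N35 → N4
Length: 5 steps.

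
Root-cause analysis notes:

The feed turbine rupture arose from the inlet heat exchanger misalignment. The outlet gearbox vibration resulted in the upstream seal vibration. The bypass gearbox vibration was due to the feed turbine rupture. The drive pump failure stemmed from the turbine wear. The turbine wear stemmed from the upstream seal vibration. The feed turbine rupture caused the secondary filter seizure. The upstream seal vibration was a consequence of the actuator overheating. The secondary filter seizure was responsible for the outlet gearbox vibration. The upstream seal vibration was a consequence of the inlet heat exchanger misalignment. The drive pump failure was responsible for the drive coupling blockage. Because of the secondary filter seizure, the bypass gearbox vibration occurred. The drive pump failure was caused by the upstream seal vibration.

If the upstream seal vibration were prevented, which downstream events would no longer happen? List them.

Downstream of the upstream seal vibration: the turbine wear, the drive pump failure, the drive coupling blockage.

the drive coupling blockage, the drive pump failure, the turbine wear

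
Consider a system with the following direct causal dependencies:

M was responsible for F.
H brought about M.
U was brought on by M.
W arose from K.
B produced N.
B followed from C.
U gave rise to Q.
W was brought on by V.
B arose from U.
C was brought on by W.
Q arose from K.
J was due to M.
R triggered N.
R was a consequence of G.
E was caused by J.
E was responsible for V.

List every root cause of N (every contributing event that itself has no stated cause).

Tracing upstream from N: N ← B ← U ← M ← H.
A separate upstream branch: N ← B ← C ← W ← K.
A separate upstream branch: N ← R ← G.
Each of those chain origins has no stated cause.

G, H, K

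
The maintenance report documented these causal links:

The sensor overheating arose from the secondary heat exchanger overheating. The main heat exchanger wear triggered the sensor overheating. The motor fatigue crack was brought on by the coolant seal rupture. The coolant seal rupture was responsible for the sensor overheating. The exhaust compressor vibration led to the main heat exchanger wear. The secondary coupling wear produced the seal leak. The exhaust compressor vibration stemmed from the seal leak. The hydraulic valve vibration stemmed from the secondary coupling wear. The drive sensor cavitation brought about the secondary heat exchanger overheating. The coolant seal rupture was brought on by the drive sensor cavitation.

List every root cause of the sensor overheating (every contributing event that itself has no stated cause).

the drive sensor cavitation, the secondary coupling wear

Tracing upstream from the sensor overheating: the sensor overheating ← the coolant seal rupture ← the drive sensor cavitation.
A separate upstream branch: the sensor overheating ← the main heat exchanger wear ← the exhaust compressor vibration ← the seal leak ← the secondary coupling wear.
Each of those chain origins has no stated cause.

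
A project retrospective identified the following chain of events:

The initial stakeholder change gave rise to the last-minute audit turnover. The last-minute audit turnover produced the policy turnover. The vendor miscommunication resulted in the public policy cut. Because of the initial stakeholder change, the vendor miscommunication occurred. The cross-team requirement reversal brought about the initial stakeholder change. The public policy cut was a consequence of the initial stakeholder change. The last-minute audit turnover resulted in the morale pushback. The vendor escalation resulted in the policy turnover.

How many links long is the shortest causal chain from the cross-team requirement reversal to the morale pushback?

3

Shortest chain: the cross-team requirement reversal → the initial stakeholder change → the last-minute audit turnover → the morale pushback.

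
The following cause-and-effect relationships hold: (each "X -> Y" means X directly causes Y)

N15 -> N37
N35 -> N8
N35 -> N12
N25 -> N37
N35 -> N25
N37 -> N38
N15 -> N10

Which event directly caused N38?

N37

Upstream contributors include N15, N35, N25, but only N37 feeds directly into N38.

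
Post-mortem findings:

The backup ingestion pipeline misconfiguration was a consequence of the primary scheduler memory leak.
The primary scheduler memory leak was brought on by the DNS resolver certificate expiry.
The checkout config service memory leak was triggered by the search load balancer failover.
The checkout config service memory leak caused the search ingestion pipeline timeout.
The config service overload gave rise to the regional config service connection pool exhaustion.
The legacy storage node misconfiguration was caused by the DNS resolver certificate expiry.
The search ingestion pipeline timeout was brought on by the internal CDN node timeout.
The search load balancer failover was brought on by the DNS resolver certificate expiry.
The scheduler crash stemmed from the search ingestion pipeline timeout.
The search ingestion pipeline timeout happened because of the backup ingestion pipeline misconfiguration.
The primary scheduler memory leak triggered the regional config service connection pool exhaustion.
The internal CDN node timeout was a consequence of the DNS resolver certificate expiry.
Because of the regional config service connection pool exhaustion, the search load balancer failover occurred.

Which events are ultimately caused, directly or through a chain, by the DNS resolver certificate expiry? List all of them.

Direct effects: the internal CDN node timeout, the primary scheduler memory leak, the search load balancer failover, the legacy storage node misconfiguration.
2 steps out: the regional config service connection pool exhaustion, the checkout config service memory leak, the backup ingestion pipeline misconfiguration, the search ingestion pipeline timeout.
3 steps out: the scheduler crash.
Not reachable from it: the config service overload.

the backup ingestion pipeline misconfiguration, the checkout config service memory leak, the internal CDN node timeout, the legacy storage node misconfiguration, the primary scheduler memory leak, the regional config service connection pool exhaustion, the scheduler crash, the search ingestion pipeline timeout, the search load balancer failover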